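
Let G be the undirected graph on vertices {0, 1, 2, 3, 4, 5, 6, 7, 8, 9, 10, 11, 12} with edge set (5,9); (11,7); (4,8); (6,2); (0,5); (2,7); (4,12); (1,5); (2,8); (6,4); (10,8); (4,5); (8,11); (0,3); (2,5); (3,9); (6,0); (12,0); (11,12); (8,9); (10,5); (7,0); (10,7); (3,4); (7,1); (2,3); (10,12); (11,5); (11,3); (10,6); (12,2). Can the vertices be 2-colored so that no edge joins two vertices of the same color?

Yes

Partition the vertices as {3, 5, 6, 7, 8, 12} vs {0, 1, 2, 4, 9, 10, 11}. Each listed edge has one endpoint in each part, so the graph is bipartite.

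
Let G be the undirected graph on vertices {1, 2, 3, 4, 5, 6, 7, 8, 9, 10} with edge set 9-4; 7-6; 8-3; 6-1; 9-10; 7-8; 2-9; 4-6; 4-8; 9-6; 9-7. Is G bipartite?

The cycle 4-6-9-4 has length 3, which is odd, so the graph is not bipartite.

No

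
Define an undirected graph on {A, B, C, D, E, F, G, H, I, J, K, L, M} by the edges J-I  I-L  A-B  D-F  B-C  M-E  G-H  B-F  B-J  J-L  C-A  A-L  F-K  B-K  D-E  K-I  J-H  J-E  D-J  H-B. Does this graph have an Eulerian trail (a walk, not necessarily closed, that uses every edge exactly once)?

No

Degrees: A:3, B:6, C:2, D:3, E:3, F:3, G:1, H:3, I:3, J:6, K:3, L:3, M:1
Odd-degree vertices: A, D, E, F, G, H, I, K, L, M (10 total).
With 10 odd-degree vertices (more than two), no single trail can use every edge.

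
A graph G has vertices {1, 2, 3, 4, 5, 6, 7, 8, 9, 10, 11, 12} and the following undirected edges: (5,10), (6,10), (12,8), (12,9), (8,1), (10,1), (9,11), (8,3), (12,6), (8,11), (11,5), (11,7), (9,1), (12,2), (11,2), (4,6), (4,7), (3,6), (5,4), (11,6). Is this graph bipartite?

No

The cycle 8-1-10-6-12-8 has length 5, which is odd, so the graph is not bipartite.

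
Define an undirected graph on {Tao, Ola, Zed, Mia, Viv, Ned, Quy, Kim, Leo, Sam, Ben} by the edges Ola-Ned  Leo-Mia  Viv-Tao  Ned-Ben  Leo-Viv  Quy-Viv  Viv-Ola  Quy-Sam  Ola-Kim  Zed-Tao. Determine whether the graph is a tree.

Yes

|V| = 11, |E| = 10.
Connected and |E| = |V| - 1, which characterizes a tree.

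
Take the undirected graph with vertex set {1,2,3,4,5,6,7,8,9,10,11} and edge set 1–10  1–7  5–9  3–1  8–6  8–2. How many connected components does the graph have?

Component: {4}
Component: {11}
Component: {5, 9}
Component: {2, 6, 8}
Component: {1, 3, 7, 10}

5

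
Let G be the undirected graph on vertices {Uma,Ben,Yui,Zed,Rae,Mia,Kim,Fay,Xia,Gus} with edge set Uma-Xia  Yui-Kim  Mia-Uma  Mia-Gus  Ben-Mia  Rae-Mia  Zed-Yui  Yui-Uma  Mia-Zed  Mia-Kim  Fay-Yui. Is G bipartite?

Yes

A valid 2-coloring puts {Yui, Mia, Xia} on one side and {Uma, Ben, Zed, Rae, Kim, Fay, Gus} on the other; every edge crosses between the two sides.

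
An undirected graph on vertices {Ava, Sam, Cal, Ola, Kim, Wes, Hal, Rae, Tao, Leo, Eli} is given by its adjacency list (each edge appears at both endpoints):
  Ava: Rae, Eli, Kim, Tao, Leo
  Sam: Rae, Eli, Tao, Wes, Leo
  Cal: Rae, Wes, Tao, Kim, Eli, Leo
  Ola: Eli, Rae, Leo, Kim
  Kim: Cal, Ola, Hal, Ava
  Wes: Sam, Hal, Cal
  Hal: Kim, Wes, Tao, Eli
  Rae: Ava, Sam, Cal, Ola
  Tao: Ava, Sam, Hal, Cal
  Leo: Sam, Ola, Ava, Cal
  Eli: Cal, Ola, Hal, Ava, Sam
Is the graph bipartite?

Partition the vertices as {Kim, Wes, Rae, Tao, Leo, Eli} vs {Ava, Sam, Cal, Ola, Hal}. Each listed edge has one endpoint in each part, so the graph is bipartite.

Yes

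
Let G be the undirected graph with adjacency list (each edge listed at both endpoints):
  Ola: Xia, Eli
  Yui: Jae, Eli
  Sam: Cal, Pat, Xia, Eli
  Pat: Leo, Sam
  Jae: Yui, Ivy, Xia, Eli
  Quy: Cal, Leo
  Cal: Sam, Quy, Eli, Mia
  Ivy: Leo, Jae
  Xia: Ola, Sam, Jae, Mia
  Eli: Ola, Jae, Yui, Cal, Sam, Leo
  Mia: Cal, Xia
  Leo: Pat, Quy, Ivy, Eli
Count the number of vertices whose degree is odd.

Degrees: Ola:2, Yui:2, Sam:4, Pat:2, Jae:4, Quy:2, Cal:4, Ivy:2, Xia:4, Eli:6, Mia:2, Leo:4
Odd-degree vertices: none.

0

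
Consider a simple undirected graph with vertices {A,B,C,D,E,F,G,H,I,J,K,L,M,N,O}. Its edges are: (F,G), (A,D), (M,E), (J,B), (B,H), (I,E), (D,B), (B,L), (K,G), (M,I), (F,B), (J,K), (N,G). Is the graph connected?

Component: {C}
Component: {O}
Component: {E, I, M}
Component: {A, B, D, F, G, H, J, K, L, N}
There are 4 separate components, so the graph is not connected.

No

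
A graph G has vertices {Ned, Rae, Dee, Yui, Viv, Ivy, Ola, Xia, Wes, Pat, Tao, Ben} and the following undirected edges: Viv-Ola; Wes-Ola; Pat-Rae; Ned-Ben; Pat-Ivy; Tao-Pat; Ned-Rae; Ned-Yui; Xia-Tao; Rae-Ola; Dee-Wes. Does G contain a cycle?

No

The graph has 12 vertices, 11 edges, and 1 connected component.
Since 11 = 12 - 1, the graph is a forest and contains no cycle.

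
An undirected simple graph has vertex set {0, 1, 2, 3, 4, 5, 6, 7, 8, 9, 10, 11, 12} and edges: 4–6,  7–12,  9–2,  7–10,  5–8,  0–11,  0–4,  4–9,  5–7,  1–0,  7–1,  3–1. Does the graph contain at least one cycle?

No

|V| = 13, |E| = 12, number of components = 1.
A forest on 13 vertices with 1 component has exactly 12 edges, which matches — so no cycle.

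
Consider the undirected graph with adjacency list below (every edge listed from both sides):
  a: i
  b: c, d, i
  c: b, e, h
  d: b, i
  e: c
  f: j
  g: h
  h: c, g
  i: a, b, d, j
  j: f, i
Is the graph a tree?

|V| = 10, |E| = 10.
Connected but with 10 > 9 edges, so it has a cycle and is not a tree.

No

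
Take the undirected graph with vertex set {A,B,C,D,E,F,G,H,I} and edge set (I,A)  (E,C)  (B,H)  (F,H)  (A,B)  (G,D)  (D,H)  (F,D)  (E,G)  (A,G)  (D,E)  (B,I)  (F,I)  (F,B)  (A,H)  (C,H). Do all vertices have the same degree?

No

Degrees: A:4, B:4, C:2, D:4, E:3, F:4, G:3, H:5, I:3
Degrees are not all equal (e.g. deg(C)=2 but deg(H)=5); not regular.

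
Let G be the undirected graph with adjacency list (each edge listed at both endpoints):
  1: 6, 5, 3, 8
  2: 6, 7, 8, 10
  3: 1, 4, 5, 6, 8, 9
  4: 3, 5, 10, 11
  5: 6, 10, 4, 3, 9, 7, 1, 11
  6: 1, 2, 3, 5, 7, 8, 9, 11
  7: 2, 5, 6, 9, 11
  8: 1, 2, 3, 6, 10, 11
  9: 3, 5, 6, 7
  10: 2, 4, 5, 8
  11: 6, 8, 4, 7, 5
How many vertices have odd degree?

2

Degrees: 1:4, 2:4, 3:6, 4:4, 5:8, 6:8, 7:5, 8:6, 9:4, 10:4, 11:5
Odd-degree vertices: 7, 11.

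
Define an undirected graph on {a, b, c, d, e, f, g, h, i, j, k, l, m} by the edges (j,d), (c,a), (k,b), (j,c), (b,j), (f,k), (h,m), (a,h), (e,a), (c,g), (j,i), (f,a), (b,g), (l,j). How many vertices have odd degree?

Degrees: a:4, b:3, c:3, d:1, e:1, f:2, g:2, h:2, i:1, j:5, k:2, l:1, m:1
Odd-degree vertices: b, c, d, e, i, j, l, m.

8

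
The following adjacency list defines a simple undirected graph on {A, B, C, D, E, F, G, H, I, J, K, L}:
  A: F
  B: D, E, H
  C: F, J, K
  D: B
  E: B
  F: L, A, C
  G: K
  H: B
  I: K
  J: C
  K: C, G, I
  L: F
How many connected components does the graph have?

2

Component: {B, D, E, H}
Component: {A, C, F, G, I, J, K, L}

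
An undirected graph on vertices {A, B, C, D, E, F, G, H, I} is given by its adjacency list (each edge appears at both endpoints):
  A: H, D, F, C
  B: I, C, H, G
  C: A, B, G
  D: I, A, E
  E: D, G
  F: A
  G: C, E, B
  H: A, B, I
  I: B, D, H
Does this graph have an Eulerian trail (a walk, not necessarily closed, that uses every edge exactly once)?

Degrees: A:4, B:4, C:3, D:3, E:2, F:1, G:3, H:3, I:3
Odd-degree vertices: C, D, F, G, H, I (6 total).
An Eulerian trail requires 0 or 2 odd-degree vertices; here there are 6.

No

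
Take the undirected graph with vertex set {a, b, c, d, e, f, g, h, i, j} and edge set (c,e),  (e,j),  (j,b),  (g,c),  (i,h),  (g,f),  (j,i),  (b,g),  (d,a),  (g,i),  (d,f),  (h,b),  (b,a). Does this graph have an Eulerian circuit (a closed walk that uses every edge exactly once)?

Degrees: a:2, b:4, c:2, d:2, e:2, f:2, g:4, h:2, i:3, j:3
Vertices with odd degree: i, j. An Eulerian circuit requires all degrees even.

No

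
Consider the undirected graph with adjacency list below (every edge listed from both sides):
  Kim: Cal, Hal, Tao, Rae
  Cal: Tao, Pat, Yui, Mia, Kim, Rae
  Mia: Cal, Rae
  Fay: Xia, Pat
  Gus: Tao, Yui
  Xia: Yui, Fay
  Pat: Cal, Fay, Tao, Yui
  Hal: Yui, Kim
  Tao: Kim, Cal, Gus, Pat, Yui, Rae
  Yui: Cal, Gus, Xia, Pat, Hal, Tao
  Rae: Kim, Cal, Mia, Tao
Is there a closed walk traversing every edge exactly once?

Yes

Degrees: Kim:4, Cal:6, Mia:2, Fay:2, Gus:2, Xia:2, Pat:4, Hal:2, Tao:6, Yui:6, Rae:4
Every vertex has even degree and the edges form a single connected piece, so an Eulerian circuit exists.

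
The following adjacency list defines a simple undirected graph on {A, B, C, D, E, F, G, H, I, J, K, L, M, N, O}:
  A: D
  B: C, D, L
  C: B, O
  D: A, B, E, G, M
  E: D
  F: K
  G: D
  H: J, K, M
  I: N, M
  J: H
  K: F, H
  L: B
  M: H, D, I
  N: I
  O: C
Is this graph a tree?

The graph has 15 vertices and 14 edges.
Connected and |E| = |V| - 1, which characterizes a tree.

Yes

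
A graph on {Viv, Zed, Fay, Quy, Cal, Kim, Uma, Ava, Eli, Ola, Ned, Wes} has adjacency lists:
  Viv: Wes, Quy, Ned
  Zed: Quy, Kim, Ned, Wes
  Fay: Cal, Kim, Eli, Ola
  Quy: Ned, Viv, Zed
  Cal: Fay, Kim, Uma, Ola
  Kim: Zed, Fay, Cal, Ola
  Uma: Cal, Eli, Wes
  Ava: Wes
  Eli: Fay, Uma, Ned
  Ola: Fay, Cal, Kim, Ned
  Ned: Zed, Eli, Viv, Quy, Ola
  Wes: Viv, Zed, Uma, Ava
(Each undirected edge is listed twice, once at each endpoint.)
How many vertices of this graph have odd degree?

Degrees: Viv:3, Zed:4, Fay:4, Quy:3, Cal:4, Kim:4, Uma:3, Ava:1, Eli:3, Ola:4, Ned:5, Wes:4
Odd-degree vertices: Viv, Quy, Uma, Ava, Eli, Ned.

6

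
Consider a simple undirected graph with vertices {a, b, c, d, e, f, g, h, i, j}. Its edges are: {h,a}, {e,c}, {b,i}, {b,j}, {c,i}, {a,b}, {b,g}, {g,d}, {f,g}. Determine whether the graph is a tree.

|V| = 10, |E| = 9.
Connected and |E| = |V| - 1, which characterizes a tree.

Yes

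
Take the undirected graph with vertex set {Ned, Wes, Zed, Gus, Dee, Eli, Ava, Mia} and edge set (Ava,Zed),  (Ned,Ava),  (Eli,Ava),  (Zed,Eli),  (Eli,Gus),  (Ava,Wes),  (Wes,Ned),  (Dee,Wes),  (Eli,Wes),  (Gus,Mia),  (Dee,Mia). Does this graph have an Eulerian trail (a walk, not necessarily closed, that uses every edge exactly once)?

Degrees: Ned:2, Wes:4, Zed:2, Gus:2, Dee:2, Eli:4, Ava:4, Mia:2
Odd-degree vertices: none (0 total).
The non-isolated vertices are connected and exactly 0 have odd degree, so an Eulerian trail exists.

Yes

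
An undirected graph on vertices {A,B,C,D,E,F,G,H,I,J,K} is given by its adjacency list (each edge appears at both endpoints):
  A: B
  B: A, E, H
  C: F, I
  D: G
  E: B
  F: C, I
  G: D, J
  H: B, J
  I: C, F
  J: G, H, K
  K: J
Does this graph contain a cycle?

The graph has 11 vertices, 10 edges, and 2 connected components.
One cycle is C-F-I-C.

Yes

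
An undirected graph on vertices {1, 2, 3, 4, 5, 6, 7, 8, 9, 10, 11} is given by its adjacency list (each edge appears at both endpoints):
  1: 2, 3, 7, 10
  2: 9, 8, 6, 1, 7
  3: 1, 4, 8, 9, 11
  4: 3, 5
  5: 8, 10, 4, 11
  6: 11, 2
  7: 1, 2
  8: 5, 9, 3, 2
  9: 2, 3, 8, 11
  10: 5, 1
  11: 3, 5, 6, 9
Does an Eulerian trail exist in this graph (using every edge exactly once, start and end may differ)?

Degrees: 1:4, 2:5, 3:5, 4:2, 5:4, 6:2, 7:2, 8:4, 9:4, 10:2, 11:4
Odd-degree vertices: 2, 3 (2 total).
With 2 odd-degree vertices and all edges in one connected piece, an Eulerian trail exists (from 2 to 3).

Yes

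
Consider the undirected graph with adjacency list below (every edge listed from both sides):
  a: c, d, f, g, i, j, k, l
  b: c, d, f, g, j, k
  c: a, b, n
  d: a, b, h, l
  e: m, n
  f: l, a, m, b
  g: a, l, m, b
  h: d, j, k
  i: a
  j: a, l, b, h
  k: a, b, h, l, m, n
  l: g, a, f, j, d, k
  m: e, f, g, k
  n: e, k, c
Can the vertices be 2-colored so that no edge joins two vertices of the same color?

No

The cycle a-l-g-a has length 3, which is odd, so the graph is not bipartite.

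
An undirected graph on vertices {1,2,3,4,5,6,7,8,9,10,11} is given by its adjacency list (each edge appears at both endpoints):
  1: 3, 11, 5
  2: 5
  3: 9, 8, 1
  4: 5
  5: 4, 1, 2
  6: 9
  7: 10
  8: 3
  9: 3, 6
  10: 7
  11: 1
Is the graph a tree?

No

|V| = 11, |E| = 9.
It splits into 2 components, so it cannot be a tree.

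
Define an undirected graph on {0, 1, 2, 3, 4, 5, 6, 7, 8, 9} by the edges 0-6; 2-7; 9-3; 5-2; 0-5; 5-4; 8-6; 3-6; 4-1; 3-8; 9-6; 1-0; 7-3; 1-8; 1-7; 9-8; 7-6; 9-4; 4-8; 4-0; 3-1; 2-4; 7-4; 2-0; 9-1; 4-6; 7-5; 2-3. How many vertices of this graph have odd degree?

4

Degrees: 0:5, 1:6, 2:5, 3:6, 4:8, 5:4, 6:6, 7:6, 8:5, 9:5
Odd-degree vertices: 0, 2, 8, 9.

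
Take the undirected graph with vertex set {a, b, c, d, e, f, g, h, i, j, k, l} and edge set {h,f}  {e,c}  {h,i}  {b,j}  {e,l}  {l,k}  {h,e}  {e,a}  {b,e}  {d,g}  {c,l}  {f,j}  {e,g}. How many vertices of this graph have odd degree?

6

Degrees: a:1, b:2, c:2, d:1, e:6, f:2, g:2, h:3, i:1, j:2, k:1, l:3
Odd-degree vertices: a, d, h, i, k, l.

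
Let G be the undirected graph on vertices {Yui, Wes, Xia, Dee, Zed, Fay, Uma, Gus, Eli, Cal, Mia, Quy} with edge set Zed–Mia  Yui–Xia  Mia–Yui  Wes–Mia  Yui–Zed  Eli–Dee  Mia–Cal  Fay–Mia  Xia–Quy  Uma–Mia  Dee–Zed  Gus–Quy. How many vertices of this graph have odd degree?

8

Degrees: Yui:3, Wes:1, Xia:2, Dee:2, Zed:3, Fay:1, Uma:1, Gus:1, Eli:1, Cal:1, Mia:6, Quy:2
Odd-degree vertices: Yui, Wes, Zed, Fay, Uma, Gus, Eli, Cal.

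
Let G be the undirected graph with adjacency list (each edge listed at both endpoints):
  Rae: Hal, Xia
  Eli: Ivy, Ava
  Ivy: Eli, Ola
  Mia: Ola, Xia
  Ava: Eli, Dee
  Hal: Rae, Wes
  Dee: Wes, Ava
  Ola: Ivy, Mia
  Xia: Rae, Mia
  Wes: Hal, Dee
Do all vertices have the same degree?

Degrees: Rae:2, Eli:2, Ivy:2, Mia:2, Ava:2, Hal:2, Dee:2, Ola:2, Xia:2, Wes:2
All degrees equal 2; the graph is regular.

Yes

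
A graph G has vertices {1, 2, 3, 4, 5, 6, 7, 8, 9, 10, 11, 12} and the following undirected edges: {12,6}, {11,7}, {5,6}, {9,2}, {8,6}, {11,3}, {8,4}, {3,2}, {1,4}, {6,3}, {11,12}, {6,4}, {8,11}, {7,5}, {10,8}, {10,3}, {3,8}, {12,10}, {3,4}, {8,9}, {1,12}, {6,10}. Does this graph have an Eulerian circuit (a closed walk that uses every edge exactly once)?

Degrees: 1:2, 2:2, 3:6, 4:4, 5:2, 6:6, 7:2, 8:6, 9:2, 10:4, 11:4, 12:4
Every vertex has even degree and the edges form a single connected piece, so an Eulerian circuit exists.

Yes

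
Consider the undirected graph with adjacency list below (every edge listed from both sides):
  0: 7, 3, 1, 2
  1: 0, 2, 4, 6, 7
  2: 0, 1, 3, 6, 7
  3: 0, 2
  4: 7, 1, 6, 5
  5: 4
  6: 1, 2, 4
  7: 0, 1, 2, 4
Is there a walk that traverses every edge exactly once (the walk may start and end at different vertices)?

No

Degrees: 0:4, 1:5, 2:5, 3:2, 4:4, 5:1, 6:3, 7:4
Odd-degree vertices: 1, 2, 5, 6 (4 total).
An Eulerian trail requires 0 or 2 odd-degree vertices; here there are 4.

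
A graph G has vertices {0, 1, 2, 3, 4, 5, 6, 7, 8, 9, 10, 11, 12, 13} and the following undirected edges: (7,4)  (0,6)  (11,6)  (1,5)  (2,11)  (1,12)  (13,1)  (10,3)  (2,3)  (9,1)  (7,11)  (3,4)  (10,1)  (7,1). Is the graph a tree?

No

The graph has 14 vertices and 14 edges.
It splits into 2 components, so it cannot be a tree.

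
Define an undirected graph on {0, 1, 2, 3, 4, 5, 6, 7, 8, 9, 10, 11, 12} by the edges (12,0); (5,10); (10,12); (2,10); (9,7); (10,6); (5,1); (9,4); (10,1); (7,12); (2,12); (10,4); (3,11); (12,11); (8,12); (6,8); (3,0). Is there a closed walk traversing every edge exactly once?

Yes

Degrees: 0:2, 1:2, 2:2, 3:2, 4:2, 5:2, 6:2, 7:2, 8:2, 9:2, 10:6, 11:2, 12:6
All degrees are even and the non-isolated vertices are connected — an Eulerian circuit exists.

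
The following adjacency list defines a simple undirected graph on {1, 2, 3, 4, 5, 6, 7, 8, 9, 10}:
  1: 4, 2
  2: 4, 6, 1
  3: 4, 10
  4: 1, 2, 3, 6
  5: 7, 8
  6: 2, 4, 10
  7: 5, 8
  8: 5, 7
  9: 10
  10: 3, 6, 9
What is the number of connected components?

2

Component: {5, 7, 8}
Component: {1, 2, 3, 4, 6, 9, 10}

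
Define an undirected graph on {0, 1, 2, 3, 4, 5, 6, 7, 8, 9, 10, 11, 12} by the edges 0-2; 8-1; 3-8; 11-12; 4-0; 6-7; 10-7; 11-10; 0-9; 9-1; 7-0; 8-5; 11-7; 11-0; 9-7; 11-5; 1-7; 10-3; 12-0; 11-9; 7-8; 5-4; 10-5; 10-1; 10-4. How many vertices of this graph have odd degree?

4

Degrees: 0:6, 1:4, 2:1, 3:2, 4:3, 5:4, 6:1, 7:7, 8:4, 9:4, 10:6, 11:6, 12:2
Odd-degree vertices: 2, 4, 6, 7.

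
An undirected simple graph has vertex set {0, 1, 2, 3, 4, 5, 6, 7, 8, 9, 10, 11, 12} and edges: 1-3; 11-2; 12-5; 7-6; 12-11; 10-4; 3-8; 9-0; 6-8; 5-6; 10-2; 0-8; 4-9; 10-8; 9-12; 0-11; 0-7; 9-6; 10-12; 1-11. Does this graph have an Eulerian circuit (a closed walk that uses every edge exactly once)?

Yes

Degrees: 0:4, 1:2, 2:2, 3:2, 4:2, 5:2, 6:4, 7:2, 8:4, 9:4, 10:4, 11:4, 12:4
Every vertex has even degree and the edges form a single connected piece, so an Eulerian circuit exists.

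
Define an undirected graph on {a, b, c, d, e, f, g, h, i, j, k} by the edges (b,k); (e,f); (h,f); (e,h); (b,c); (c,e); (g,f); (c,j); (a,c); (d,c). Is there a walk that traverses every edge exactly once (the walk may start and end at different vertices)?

Degrees: a:1, b:2, c:5, d:1, e:3, f:3, g:1, h:2, i:0, j:1, k:1
Odd-degree vertices: a, c, d, e, f, g, j, k (8 total).
An Eulerian trail requires 0 or 2 odd-degree vertices; here there are 8.

No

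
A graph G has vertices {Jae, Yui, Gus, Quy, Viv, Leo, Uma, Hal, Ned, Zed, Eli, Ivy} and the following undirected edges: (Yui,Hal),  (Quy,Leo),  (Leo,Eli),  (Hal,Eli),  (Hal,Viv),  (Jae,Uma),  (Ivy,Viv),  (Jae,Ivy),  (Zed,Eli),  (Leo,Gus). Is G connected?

No

Component: {Ned}
Component: {Jae, Yui, Gus, Quy, Viv, Leo, Uma, Hal, Zed, Eli, Ivy}
There are 2 separate components, so the graph is not connected.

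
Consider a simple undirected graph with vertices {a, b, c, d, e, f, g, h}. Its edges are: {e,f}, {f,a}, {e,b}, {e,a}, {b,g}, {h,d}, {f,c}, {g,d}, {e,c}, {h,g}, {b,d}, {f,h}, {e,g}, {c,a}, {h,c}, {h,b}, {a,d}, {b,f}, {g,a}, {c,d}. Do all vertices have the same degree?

Yes

Degrees: a:5, b:5, c:5, d:5, e:5, f:5, g:5, h:5
All degrees equal 5; the graph is regular.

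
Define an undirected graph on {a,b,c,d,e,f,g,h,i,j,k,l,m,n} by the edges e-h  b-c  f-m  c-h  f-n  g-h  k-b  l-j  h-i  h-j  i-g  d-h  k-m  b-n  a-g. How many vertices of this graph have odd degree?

6

Degrees: a:1, b:3, c:2, d:1, e:1, f:2, g:3, h:6, i:2, j:2, k:2, l:1, m:2, n:2
Odd-degree vertices: a, b, d, e, g, l.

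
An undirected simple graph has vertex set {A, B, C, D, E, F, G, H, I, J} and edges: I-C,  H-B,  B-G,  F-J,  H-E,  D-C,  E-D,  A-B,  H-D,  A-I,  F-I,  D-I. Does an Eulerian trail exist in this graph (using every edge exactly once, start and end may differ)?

Degrees: A:2, B:3, C:2, D:4, E:2, F:2, G:1, H:3, I:4, J:1
Odd-degree vertices: B, G, H, J (4 total).
With 4 odd-degree vertices (more than two), no single trail can use every edge.

No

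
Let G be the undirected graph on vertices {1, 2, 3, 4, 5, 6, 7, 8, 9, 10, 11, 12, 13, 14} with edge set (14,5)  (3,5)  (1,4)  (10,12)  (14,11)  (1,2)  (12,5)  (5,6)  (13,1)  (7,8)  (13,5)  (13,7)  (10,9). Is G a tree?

|V| = 14, |E| = 13.
It is connected with exactly 13 edges, hence acyclic — it is a tree.

Yes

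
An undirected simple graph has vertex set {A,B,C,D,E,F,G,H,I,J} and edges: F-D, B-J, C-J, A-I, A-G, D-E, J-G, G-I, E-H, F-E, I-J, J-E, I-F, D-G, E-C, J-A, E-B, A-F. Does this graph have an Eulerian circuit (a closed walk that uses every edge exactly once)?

No

Degrees: A:4, B:2, C:2, D:3, E:6, F:4, G:4, H:1, I:4, J:6
D, H have odd degree; an Eulerian circuit needs every degree to be even, so none exists.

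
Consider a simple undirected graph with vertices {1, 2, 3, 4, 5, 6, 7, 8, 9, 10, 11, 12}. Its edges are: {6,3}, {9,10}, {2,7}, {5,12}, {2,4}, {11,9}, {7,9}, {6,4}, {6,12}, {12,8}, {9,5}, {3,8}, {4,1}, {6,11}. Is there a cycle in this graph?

Yes

|V| = 12, |E| = 14, number of components = 1.
Since 14 > 12 - 1, a cycle must exist; for instance 6-3-8-12-6.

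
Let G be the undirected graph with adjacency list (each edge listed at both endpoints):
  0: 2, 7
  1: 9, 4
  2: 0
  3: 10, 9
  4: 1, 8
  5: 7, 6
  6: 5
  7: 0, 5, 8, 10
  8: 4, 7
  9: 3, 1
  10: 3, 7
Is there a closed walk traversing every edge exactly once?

Degrees: 0:2, 1:2, 2:1, 3:2, 4:2, 5:2, 6:1, 7:4, 8:2, 9:2, 10:2
2, 6 have odd degree; an Eulerian circuit needs every degree to be even, so none exists.

No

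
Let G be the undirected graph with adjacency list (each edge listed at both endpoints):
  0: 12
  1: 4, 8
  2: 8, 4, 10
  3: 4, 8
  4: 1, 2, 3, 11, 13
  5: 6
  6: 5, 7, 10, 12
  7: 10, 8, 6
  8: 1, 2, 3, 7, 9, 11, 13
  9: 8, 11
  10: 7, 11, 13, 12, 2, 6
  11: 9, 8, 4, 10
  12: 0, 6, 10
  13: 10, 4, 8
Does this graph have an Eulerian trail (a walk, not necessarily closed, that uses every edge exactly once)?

Degrees: 0:1, 1:2, 2:3, 3:2, 4:5, 5:1, 6:4, 7:3, 8:7, 9:2, 10:6, 11:4, 12:3, 13:3
Odd-degree vertices: 0, 2, 4, 5, 7, 8, 12, 13 (8 total).
An Eulerian trail requires 0 or 2 odd-degree vertices; here there are 8.

No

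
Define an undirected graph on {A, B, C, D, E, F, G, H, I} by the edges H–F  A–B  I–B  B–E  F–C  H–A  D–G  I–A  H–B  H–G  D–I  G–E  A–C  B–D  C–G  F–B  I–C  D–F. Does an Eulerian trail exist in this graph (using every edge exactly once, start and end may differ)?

Yes

Degrees: A:4, B:6, C:4, D:4, E:2, F:4, G:4, H:4, I:4
Odd-degree vertices: none (0 total).
The non-isolated vertices are connected and exactly 0 have odd degree, so an Eulerian trail exists.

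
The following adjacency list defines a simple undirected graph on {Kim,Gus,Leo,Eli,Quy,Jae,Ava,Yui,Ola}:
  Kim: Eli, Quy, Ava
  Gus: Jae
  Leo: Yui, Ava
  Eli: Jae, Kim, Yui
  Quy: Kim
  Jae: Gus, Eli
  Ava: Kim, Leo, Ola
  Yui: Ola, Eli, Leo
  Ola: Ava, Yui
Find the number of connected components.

Component: {Kim, Gus, Leo, Eli, Quy, Jae, Ava, Yui, Ola}

1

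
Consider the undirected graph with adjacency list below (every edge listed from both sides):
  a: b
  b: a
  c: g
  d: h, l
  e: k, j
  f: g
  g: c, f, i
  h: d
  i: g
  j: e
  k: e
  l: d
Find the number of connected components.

4

Component: {a, b}
Component: {d, h, l}
Component: {e, j, k}
Component: {c, f, g, i}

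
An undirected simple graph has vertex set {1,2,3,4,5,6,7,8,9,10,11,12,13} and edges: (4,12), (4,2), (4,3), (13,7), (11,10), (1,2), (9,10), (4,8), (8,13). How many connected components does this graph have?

Component: {5}
Component: {6}
Component: {9, 10, 11}
Component: {1, 2, 3, 4, 7, 8, 12, 13}

4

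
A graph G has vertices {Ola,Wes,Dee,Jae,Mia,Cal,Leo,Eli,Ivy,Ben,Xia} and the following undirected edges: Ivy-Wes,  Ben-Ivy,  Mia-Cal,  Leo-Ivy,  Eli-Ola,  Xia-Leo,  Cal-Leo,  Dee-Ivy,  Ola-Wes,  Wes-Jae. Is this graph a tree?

|V| = 11, |E| = 10.
Connected and |E| = |V| - 1, which characterizes a tree.

Yes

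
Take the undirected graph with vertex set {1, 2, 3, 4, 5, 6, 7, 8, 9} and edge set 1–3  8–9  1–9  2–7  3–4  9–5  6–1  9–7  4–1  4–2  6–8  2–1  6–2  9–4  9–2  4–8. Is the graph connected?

A breadth-first search from 1 visits 1, 2, 9, 6, 3, 4, 7, 5, 8 — all 9 vertices — so the graph is connected.

Yes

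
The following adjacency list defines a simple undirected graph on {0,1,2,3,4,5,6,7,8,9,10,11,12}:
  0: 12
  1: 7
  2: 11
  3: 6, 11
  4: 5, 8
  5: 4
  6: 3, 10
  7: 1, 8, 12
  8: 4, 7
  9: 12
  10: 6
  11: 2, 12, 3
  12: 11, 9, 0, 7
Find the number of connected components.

Component: {0, 1, 2, 3, 4, 5, 6, 7, 8, 9, 10, 11, 12}

1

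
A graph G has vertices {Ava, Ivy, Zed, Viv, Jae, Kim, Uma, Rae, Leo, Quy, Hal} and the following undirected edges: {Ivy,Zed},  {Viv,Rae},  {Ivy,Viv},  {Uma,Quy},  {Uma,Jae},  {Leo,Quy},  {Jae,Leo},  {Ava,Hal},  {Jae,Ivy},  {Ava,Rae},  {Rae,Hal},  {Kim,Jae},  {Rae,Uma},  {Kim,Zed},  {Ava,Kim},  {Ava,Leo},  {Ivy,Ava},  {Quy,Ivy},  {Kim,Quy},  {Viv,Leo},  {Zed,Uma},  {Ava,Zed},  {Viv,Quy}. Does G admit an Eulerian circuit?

No

Degrees: Ava:6, Ivy:5, Zed:4, Viv:4, Jae:4, Kim:4, Uma:4, Rae:4, Leo:4, Quy:5, Hal:2
Vertices with odd degree: Ivy, Quy. An Eulerian circuit requires all degrees even.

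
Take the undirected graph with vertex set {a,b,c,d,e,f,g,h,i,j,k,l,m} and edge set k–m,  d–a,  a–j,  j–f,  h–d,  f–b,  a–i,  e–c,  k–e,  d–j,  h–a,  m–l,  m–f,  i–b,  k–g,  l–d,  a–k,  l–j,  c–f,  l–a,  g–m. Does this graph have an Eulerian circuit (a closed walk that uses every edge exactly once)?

Yes

Degrees: a:6, b:2, c:2, d:4, e:2, f:4, g:2, h:2, i:2, j:4, k:4, l:4, m:4
All degrees are even and the non-isolated vertices are connected — an Eulerian circuit exists.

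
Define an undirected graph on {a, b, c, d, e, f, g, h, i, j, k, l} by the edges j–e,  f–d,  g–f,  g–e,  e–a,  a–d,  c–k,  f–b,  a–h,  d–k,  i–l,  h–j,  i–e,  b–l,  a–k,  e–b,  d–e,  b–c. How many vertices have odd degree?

Degrees: a:4, b:4, c:2, d:4, e:6, f:3, g:2, h:2, i:2, j:2, k:3, l:2
Odd-degree vertices: f, k.

2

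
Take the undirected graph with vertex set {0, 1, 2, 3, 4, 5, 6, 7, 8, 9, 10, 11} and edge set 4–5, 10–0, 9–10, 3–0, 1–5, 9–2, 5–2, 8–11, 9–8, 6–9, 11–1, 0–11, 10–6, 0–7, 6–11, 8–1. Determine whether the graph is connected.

A breadth-first search from 0 visits 0, 11, 10, 3, 7, 1, 6, 8, 9, 5, 2, 4 — all 12 vertices — so the graph is connected.

Yes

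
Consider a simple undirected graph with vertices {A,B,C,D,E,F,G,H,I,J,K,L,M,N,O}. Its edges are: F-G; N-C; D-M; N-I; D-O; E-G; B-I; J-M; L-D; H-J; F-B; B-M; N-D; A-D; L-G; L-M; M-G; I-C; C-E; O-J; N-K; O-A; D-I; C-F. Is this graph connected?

Starting from A and exploring outward reaches every vertex (A, O, D, J, I, M, N, L, H, C, B, G, K, E, F); the graph is connected.

Yes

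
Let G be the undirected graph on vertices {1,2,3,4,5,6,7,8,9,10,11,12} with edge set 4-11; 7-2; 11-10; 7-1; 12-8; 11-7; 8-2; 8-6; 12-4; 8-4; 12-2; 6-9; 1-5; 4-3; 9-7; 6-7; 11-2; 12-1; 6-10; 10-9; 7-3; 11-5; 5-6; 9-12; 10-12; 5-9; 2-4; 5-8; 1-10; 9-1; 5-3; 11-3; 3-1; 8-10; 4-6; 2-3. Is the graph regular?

Degrees: 1:6, 2:6, 3:6, 4:6, 5:6, 6:6, 7:6, 8:6, 9:6, 10:6, 11:6, 12:6
All degrees equal 6; the graph is regular.

Yes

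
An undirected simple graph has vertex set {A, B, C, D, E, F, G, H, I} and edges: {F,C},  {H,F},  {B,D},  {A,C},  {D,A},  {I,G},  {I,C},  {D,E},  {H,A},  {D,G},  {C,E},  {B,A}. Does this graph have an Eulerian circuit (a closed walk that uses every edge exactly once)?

Yes

Degrees: A:4, B:2, C:4, D:4, E:2, F:2, G:2, H:2, I:2
Every vertex has even degree and the edges form a single connected piece, so an Eulerian circuit exists.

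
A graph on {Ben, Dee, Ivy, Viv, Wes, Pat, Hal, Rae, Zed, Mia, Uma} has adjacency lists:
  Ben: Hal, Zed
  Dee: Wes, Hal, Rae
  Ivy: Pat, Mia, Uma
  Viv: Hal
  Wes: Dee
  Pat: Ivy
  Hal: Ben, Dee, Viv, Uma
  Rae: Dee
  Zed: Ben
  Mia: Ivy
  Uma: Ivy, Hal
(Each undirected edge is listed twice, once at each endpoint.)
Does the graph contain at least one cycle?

No

The graph has 11 vertices, 10 edges, and 1 connected component.
Since 10 = 11 - 1, the graph is a forest and contains no cycle.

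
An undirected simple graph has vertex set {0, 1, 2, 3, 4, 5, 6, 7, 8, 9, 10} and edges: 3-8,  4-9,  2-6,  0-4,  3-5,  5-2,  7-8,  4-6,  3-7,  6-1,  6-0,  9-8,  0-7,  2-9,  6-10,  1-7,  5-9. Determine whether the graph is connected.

Starting from 0 and exploring outward reaches every vertex (0, 6, 7, 4, 2, 10, 1, 3, 8, 9, 5); the graph is connected.

Yes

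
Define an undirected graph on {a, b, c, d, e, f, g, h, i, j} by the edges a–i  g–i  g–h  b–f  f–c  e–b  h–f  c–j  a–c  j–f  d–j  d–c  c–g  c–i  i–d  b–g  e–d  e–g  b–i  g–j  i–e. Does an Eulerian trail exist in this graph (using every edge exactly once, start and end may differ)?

Yes

Degrees: a:2, b:4, c:6, d:4, e:4, f:4, g:6, h:2, i:6, j:4
Odd-degree vertices: none (0 total).
With 0 odd-degree vertices and all edges in one connected piece, an Eulerian trail exists.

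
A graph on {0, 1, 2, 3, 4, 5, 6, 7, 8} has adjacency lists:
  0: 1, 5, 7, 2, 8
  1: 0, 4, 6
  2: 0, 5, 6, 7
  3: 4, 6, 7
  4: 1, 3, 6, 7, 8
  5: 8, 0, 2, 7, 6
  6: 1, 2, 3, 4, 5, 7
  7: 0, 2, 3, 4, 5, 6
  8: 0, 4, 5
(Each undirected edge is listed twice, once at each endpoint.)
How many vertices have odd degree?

6

Degrees: 0:5, 1:3, 2:4, 3:3, 4:5, 5:5, 6:6, 7:6, 8:3
Odd-degree vertices: 0, 1, 3, 4, 5, 8.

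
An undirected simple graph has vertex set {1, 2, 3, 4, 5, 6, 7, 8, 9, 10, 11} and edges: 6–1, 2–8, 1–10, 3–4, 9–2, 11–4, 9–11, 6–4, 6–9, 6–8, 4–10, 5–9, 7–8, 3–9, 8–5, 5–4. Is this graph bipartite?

A valid 2-coloring puts {2, 3, 5, 6, 7, 10, 11} on one side and {1, 4, 8, 9} on the other; every edge crosses between the two sides.

Yes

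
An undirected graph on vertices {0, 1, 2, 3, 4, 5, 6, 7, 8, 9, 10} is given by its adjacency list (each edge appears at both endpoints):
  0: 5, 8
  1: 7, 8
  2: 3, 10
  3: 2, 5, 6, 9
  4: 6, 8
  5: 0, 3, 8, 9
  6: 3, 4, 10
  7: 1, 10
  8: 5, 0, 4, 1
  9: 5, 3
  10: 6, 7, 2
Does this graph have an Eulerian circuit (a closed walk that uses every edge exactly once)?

Degrees: 0:2, 1:2, 2:2, 3:4, 4:2, 5:4, 6:3, 7:2, 8:4, 9:2, 10:3
6, 10 have odd degree; an Eulerian circuit needs every degree to be even, so none exists.

No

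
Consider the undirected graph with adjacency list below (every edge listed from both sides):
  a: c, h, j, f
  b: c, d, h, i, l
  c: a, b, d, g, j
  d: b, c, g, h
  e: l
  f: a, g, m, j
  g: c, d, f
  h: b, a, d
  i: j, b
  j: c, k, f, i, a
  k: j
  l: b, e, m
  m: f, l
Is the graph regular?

No

Degrees: a:4, b:5, c:5, d:4, e:1, f:4, g:3, h:3, i:2, j:5, k:1, l:3, m:2
Degrees are not all equal (e.g. deg(e)=1 but deg(b)=5); not regular.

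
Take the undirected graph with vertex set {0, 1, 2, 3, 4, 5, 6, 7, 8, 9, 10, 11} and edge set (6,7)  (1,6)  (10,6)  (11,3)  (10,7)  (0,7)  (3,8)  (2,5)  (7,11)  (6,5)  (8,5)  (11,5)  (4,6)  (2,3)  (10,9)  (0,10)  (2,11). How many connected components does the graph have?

1

Component: {0, 1, 2, 3, 4, 5, 6, 7, 8, 9, 10, 11}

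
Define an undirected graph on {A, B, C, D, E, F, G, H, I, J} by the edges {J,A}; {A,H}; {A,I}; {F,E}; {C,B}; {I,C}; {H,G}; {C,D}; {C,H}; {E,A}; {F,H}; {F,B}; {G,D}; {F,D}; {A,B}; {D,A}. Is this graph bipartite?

A valid 2-coloring puts {B, D, E, H, I, J} on one side and {A, C, F, G} on the other; every edge crosses between the two sides.

Yes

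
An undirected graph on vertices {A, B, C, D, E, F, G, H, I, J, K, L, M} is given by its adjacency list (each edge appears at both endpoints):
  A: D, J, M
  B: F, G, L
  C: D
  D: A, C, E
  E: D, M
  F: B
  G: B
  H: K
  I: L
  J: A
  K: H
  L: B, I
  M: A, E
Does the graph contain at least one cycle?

Yes

The graph has 13 vertices, 11 edges, and 3 connected components.
One cycle is A-M-E-D-A.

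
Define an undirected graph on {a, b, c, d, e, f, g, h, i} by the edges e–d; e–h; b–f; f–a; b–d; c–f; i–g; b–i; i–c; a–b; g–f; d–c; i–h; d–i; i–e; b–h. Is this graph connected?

Yes

Starting from a and exploring outward reaches every vertex (a, f, b, c, g, d, h, i, e); the graph is connected.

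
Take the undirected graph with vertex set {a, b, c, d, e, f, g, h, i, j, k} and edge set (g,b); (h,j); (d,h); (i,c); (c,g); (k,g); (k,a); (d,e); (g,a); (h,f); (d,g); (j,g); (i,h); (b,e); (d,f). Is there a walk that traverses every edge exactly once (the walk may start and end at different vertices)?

Degrees: a:2, b:2, c:2, d:4, e:2, f:2, g:6, h:4, i:2, j:2, k:2
Odd-degree vertices: none (0 total).
With 0 odd-degree vertices and all edges in one connected piece, an Eulerian trail exists.

Yes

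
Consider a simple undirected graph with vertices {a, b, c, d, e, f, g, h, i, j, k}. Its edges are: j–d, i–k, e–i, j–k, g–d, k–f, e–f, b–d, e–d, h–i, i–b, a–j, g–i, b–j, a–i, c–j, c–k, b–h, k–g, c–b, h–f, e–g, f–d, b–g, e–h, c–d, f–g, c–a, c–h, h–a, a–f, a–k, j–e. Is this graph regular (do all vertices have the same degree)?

Degrees: a:6, b:6, c:6, d:6, e:6, f:6, g:6, h:6, i:6, j:6, k:6
Every vertex has degree 6, so the graph is 6-regular.

Yes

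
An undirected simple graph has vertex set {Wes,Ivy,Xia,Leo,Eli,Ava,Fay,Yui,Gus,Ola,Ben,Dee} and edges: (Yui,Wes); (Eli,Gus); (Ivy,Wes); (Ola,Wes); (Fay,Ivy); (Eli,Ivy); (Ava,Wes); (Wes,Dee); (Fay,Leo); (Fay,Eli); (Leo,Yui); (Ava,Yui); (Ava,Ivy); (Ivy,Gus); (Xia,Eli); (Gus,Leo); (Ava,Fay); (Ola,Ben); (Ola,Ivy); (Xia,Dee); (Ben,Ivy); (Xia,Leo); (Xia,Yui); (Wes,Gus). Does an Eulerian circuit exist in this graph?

Degrees: Wes:6, Ivy:7, Xia:4, Leo:4, Eli:4, Ava:4, Fay:4, Yui:4, Gus:4, Ola:3, Ben:2, Dee:2
Ivy, Ola have odd degree; an Eulerian circuit needs every degree to be even, so none exists.

No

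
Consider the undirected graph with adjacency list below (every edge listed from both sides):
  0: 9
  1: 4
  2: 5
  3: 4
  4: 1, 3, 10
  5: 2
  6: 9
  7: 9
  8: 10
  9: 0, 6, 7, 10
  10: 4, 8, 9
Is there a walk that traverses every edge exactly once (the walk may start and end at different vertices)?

Degrees: 0:1, 1:1, 2:1, 3:1, 4:3, 5:1, 6:1, 7:1, 8:1, 9:4, 10:3
Odd-degree vertices: 0, 1, 2, 3, 4, 5, 6, 7, 8, 10 (10 total).
An Eulerian trail requires 0 or 2 odd-degree vertices; here there are 10.

No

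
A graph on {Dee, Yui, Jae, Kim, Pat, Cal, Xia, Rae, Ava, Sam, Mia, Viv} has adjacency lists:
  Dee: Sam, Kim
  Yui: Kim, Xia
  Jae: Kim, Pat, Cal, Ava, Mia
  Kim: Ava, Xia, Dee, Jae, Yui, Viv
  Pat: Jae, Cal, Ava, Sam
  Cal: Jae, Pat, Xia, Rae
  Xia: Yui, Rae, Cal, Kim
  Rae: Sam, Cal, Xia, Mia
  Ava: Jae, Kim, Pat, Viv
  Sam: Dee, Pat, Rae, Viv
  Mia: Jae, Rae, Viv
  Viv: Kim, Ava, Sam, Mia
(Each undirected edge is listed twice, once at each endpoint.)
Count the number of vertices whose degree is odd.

Degrees: Dee:2, Yui:2, Jae:5, Kim:6, Pat:4, Cal:4, Xia:4, Rae:4, Ava:4, Sam:4, Mia:3, Viv:4
Odd-degree vertices: Jae, Mia.

2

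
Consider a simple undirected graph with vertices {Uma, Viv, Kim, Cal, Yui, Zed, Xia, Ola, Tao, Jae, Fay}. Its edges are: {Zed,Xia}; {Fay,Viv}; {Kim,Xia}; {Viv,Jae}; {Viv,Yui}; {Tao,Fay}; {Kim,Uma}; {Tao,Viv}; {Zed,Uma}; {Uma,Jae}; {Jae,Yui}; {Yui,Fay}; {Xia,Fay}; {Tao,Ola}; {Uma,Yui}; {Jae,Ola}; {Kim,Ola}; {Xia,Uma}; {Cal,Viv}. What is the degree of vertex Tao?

3

Neighbors of Tao: Viv, Ola, Fay.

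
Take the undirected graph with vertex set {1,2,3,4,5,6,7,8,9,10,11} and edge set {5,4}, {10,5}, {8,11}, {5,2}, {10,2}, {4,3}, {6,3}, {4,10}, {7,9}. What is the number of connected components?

4

Component: {1}
Component: {7, 9}
Component: {8, 11}
Component: {2, 3, 4, 5, 6, 10}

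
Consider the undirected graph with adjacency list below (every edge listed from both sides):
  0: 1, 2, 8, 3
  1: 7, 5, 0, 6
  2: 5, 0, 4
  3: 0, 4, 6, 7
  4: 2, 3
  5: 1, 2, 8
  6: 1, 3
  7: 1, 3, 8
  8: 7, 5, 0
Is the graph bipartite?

Yes

Color {1, 2, 3, 8} black and {0, 4, 5, 6, 7} white. No edge joins two same-colored vertices, so the graph is bipartite.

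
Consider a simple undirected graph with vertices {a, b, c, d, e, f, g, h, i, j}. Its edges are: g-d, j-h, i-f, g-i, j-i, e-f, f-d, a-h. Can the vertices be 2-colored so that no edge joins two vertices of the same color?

A valid 2-coloring puts {b, c, d, e, h, i} on one side and {a, f, g, j} on the other; every edge crosses between the two sides.

Yes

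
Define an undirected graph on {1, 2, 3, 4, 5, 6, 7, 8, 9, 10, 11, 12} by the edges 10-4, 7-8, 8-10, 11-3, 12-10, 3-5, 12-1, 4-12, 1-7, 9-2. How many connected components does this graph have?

Component: {6}
Component: {2, 9}
Component: {3, 5, 11}
Component: {1, 4, 7, 8, 10, 12}

4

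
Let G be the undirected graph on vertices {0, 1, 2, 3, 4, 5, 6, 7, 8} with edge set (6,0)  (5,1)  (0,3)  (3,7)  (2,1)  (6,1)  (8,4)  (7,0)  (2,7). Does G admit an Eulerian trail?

Degrees: 0:3, 1:3, 2:2, 3:2, 4:1, 5:1, 6:2, 7:3, 8:1
Odd-degree vertices: 0, 1, 4, 5, 7, 8 (6 total).
An Eulerian trail requires 0 or 2 odd-degree vertices; here there are 6.

No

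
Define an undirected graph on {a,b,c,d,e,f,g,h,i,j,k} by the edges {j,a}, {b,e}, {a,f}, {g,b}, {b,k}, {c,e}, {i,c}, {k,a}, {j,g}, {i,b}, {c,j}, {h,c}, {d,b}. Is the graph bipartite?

b-g-j-a-k-b is an odd cycle (length 5), and a bipartite graph can contain only even cycles.

No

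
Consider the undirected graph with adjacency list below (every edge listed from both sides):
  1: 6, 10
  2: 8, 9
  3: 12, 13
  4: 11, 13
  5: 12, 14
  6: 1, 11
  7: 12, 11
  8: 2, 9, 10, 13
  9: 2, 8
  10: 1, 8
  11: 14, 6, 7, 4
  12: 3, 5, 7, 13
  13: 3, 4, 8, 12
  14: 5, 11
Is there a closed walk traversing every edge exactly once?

Yes

Degrees: 1:2, 2:2, 3:2, 4:2, 5:2, 6:2, 7:2, 8:4, 9:2, 10:2, 11:4, 12:4, 13:4, 14:2
Every vertex has even degree and the edges form a single connected piece, so an Eulerian circuit exists.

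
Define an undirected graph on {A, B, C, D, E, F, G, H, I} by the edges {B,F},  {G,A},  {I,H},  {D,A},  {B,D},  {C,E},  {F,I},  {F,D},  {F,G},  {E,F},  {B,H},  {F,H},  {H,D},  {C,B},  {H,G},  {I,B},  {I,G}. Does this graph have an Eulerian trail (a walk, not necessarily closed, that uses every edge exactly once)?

Degrees: A:2, B:5, C:2, D:4, E:2, F:6, G:4, H:5, I:4
Odd-degree vertices: B, H (2 total).
The non-isolated vertices are connected and exactly 2 have odd degree, so an Eulerian trail exists (from B to H).

Yes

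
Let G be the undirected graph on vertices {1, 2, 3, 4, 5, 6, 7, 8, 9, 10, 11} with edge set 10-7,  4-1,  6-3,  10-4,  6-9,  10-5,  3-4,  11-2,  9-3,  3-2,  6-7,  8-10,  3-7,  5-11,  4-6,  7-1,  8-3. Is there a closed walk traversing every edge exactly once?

Yes

Degrees: 1:2, 2:2, 3:6, 4:4, 5:2, 6:4, 7:4, 8:2, 9:2, 10:4, 11:2
Every vertex has even degree and the edges form a single connected piece, so an Eulerian circuit exists.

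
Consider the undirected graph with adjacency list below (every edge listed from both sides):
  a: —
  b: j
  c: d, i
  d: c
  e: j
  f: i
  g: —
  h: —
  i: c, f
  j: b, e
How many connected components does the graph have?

Component: {a}
Component: {g}
Component: {h}
Component: {b, e, j}
Component: {c, d, f, i}

5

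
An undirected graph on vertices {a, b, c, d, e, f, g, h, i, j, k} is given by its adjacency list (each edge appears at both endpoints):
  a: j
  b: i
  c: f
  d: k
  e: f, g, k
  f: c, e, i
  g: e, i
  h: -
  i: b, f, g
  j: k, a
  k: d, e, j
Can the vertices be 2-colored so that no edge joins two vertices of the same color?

Yes

A valid 2-coloring puts {c, d, e, h, i, j} on one side and {a, b, f, g, k} on the other; every edge crosses between the two sides.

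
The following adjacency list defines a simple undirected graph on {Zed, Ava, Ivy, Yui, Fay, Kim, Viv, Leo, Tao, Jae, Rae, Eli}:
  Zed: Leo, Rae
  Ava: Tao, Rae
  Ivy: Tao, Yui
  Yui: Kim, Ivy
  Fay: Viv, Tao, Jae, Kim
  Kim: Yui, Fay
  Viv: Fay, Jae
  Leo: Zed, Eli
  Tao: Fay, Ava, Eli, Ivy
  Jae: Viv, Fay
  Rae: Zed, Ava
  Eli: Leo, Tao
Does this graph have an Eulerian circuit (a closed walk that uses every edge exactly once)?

Degrees: Zed:2, Ava:2, Ivy:2, Yui:2, Fay:4, Kim:2, Viv:2, Leo:2, Tao:4, Jae:2, Rae:2, Eli:2
Every vertex has even degree and the edges form a single connected piece, so an Eulerian circuit exists.

Yes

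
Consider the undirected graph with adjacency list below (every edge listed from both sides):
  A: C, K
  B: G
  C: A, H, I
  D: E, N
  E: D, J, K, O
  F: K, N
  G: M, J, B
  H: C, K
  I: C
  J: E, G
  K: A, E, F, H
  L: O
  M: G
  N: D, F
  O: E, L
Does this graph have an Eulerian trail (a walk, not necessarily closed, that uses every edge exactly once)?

Degrees: A:2, B:1, C:3, D:2, E:4, F:2, G:3, H:2, I:1, J:2, K:4, L:1, M:1, N:2, O:2
Odd-degree vertices: B, C, G, I, L, M (6 total).
An Eulerian trail requires 0 or 2 odd-degree vertices; here there are 6.

No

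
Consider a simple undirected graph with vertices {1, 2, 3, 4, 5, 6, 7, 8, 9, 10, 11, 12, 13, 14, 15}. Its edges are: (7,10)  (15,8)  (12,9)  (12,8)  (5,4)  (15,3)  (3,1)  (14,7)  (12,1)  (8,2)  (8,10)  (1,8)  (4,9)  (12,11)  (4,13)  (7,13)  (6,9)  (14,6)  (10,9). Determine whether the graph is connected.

Starting from 1 and exploring outward reaches every vertex (1, 8, 3, 12, 2, 10, 15, 9, 11, 7, 4, 6, 14, 13, 5); the graph is connected.

Yes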